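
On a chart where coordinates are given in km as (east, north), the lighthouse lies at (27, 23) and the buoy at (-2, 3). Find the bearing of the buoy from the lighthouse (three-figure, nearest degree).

Δeast = -2 − 27 = -29.00; Δnorth = 3 − 23 = -20.00.
Bearing = atan2(Δeast, Δnorth) mod 360° = 235.41° ≈ 235°.

235°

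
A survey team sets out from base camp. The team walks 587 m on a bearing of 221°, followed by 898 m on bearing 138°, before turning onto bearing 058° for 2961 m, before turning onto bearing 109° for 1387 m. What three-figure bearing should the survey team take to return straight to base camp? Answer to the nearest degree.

270°

Leg 1 (221°, 587 m): east 587 sin 221° = -385.11, north 587 cos 221° = -443.01
Leg 2 (138°, 898 m): east 898 sin 138° = 600.88, north 898 cos 138° = -667.34
Leg 3 (058°, 2961 m): east 2961 sin 58° = 2511.07, north 2961 cos 58° = 1569.09
Leg 4 (109°, 1387 m): east 1387 sin 109° = 1311.43, north 1387 cos 109° = -451.56
Net displacement: 4038.28 east, 7.17 north. Direction back to start is (-4038.28, -7.17): bearing = atan2(-4038.28, -7.17) mod 360° = 269.90° ≈ 270°.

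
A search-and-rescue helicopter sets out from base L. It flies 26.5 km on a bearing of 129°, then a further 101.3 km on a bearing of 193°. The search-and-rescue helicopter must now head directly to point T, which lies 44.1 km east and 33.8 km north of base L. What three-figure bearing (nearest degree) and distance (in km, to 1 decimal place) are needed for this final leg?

017°, 156.2 km

Leg 1 (129°, 26.5 km): east 26.5 sin 129° = 20.59, north 26.5 cos 129° = -16.68
Leg 2 (193°, 101.3 km): east 101.3 sin 193° = -22.79, north 101.3 cos 193° = -98.70
Current position: (-2.19, -115.38). Target: (44.1, 33.8). Remaining: Δeast = 46.29, Δnorth = 149.18.
Bearing = atan2(46.29, 149.18) mod 360° = 17.24°; distance = √((46.29)² + (149.18)²) = 156.198 km.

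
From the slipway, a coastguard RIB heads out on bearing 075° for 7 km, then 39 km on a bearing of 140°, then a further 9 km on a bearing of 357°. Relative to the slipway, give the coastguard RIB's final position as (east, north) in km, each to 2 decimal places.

Leg 1 (075°, 7 km): east 7 sin 75° = 6.76, north 7 cos 75° = 1.81
Leg 2 (140°, 39 km): east 39 sin 140° = 25.07, north 39 cos 140° = -29.88
Leg 3 (357°, 9 km): east 9 sin 357° = -0.47, north 9 cos 357° = 8.99
Summing: 31.36 km east, -19.08 km north → (31.36, -19.08).

(31.36, -19.08)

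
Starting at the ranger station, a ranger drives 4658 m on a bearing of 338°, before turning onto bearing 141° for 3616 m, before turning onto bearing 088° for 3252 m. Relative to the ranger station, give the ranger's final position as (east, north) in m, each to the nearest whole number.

(3781, 1622)

Leg 1 (338°, 4658 m): east 4658 sin 338° = -1744.92, north 4658 cos 338° = 4318.82
Leg 2 (141°, 3616 m): east 3616 sin 141° = 2275.62, north 3616 cos 141° = -2810.16
Leg 3 (088°, 3252 m): east 3252 sin 88° = 3250.02, north 3252 cos 88° = 113.49
Summing: 3780.72 m east, 1622.16 m north → (3781, 1622).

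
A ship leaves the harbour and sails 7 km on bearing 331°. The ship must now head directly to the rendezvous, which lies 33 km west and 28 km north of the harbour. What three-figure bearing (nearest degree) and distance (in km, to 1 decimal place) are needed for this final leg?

Leg 1 (331°, 7 km): east 7 sin 331° = -3.39, north 7 cos 331° = 6.12
Current position: (-3.39, 6.12). Target: (-33, 28). Remaining: Δeast = -29.61, Δnorth = 21.88.
Bearing = atan2(-29.61, 21.88) mod 360° = 306.46°; distance = √((-29.61)² + (21.88)²) = 36.813 km.

306°, 36.8 km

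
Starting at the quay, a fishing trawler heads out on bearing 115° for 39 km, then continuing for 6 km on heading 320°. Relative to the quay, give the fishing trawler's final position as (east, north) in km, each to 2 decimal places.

Leg 1 (115°, 39 km): east 39 sin 115° = 35.35, north 39 cos 115° = -16.48
Leg 2 (320°, 6 km): east 6 sin 320° = -3.86, north 6 cos 320° = 4.60
Summing: 31.49 km east, -11.89 km north → (31.49, -11.89).

(31.49, -11.89)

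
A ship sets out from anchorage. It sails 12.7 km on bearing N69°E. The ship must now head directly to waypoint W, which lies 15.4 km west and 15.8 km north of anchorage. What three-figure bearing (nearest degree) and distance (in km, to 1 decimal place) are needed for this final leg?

292°, 29.5 km

Leg 1 (N69°E, 12.7 km): east 12.7 sin 69° = 11.86, north 12.7 cos 69° = 4.55
Current position: (11.86, 4.55). Target: (-15.4, 15.8). Remaining: Δeast = -27.26, Δnorth = 11.25.
Bearing = atan2(-27.26, 11.25) mod 360° = 292.43°; distance = √((-27.26)² + (11.25)²) = 29.486 km.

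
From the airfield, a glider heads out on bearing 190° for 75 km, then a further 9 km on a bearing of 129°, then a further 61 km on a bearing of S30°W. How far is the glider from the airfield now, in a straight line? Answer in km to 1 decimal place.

137.3 km

Leg 1 (190°, 75 km): east 75 sin 190° = -13.02, north 75 cos 190° = -73.86
Leg 2 (129°, 9 km): east 9 sin 129° = 6.99, north 9 cos 129° = -5.66
Leg 3 (S30°W, 61 km): east 61 sin 210° = -30.50, north 61 cos 210° = -52.83
Net: -36.53 east, -132.35 north. Distance = √((-36.53)² + (-132.35)²) = 137.301 km.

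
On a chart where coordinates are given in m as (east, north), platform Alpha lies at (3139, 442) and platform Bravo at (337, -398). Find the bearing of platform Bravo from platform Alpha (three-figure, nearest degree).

Δeast = 337 − 3139 = -2802.00; Δnorth = -398 − 442 = -840.00.
Bearing = atan2(Δeast, Δnorth) mod 360° = 253.31° ≈ 253°.

253°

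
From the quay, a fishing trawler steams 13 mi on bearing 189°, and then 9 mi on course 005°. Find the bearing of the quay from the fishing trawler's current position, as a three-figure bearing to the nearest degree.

018°

Leg 1 (189°, 13 mi): east 13 sin 189° = -2.03, north 13 cos 189° = -12.84
Leg 2 (005°, 9 mi): east 9 sin 5° = 0.78, north 9 cos 5° = 8.97
Net displacement: -1.25 east, -3.87 north. Direction back to start is (1.25, 3.87): bearing = atan2(1.25, 3.87) mod 360° = 17.87° ≈ 018°.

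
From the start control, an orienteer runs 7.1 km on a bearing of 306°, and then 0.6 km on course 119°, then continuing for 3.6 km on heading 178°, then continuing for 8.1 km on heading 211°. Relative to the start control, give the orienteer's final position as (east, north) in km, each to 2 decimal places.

(-9.27, -6.66)

Leg 1 (306°, 7.1 km): east 7.1 sin 306° = -5.74, north 7.1 cos 306° = 4.17
Leg 2 (119°, 0.6 km): east 0.6 sin 119° = 0.52, north 0.6 cos 119° = -0.29
Leg 3 (178°, 3.6 km): east 3.6 sin 178° = 0.13, north 3.6 cos 178° = -3.60
Leg 4 (211°, 8.1 km): east 8.1 sin 211° = -4.17, north 8.1 cos 211° = -6.94
Summing: -9.27 km east, -6.66 km north → (-9.27, -6.66).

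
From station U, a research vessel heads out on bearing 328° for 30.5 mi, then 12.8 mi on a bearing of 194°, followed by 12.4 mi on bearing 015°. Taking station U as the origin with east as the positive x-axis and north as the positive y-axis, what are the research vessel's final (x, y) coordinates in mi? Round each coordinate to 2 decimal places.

(-16.05, 25.42)

Leg 1 (328°, 30.5 mi): east 30.5 sin 328° = -16.16, north 30.5 cos 328° = 25.87
Leg 2 (194°, 12.8 mi): east 12.8 sin 194° = -3.10, north 12.8 cos 194° = -12.42
Leg 3 (015°, 12.4 mi): east 12.4 sin 15° = 3.21, north 12.4 cos 15° = 11.98
Summing: -16.05 mi east, 25.42 mi north → (-16.05, 25.42).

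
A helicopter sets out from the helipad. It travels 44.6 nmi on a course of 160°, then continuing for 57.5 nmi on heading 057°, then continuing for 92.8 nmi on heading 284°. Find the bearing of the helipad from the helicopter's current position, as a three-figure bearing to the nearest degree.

114°

Leg 1 (160°, 44.6 nmi): east 44.6 sin 160° = 15.25, north 44.6 cos 160° = -41.91
Leg 2 (057°, 57.5 nmi): east 57.5 sin 57° = 48.22, north 57.5 cos 57° = 31.32
Leg 3 (284°, 92.8 nmi): east 92.8 sin 284° = -90.04, north 92.8 cos 284° = 22.45
Net displacement: -26.57 east, 11.86 north. Direction back to start is (26.57, -11.86): bearing = atan2(26.57, -11.86) mod 360° = 114.05° ≈ 114°.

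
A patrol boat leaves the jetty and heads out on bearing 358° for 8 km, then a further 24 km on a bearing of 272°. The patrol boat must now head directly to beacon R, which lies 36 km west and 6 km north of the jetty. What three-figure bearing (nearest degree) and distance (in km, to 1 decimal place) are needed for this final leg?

Leg 1 (358°, 8 km): east 8 sin 358° = -0.28, north 8 cos 358° = 8.00
Leg 2 (272°, 24 km): east 24 sin 272° = -23.99, north 24 cos 272° = 0.84
Current position: (-24.26, 8.83). Target: (-36, 6). Remaining: Δeast = -11.74, Δnorth = -2.83.
Bearing = atan2(-11.74, -2.83) mod 360° = 256.43°; distance = √((-11.74)² + (-2.83)²) = 12.072 km.

256°, 12.1 km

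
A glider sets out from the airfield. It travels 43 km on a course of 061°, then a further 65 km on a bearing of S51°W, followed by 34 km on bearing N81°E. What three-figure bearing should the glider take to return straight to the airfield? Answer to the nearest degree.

Leg 1 (061°, 43 km): east 43 sin 61° = 37.61, north 43 cos 61° = 20.85
Leg 2 (S51°W, 65 km): east 65 sin 231° = -50.51, north 65 cos 231° = -40.91
Leg 3 (N81°E, 34 km): east 34 sin 81° = 33.58, north 34 cos 81° = 5.32
Net displacement: 20.68 east, -14.74 north. Direction back to start is (-20.68, 14.74): bearing = atan2(-20.68, 14.74) mod 360° = 305.49° ≈ 305°.

305°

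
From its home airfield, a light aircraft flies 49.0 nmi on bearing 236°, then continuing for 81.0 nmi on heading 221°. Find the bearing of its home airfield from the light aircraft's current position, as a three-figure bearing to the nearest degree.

047°

Leg 1 (236°, 49.0 nmi): east 49.0 sin 236° = -40.62, north 49.0 cos 236° = -27.40
Leg 2 (221°, 81.0 nmi): east 81.0 sin 221° = -53.14, north 81.0 cos 221° = -61.13
Net displacement: -93.76 east, -88.53 north. Direction back to start is (93.76, 88.53): bearing = atan2(93.76, 88.53) mod 360° = 46.64° ≈ 047°.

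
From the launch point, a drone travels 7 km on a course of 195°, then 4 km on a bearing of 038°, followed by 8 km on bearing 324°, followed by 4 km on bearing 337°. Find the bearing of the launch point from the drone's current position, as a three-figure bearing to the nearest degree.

139°

Leg 1 (195°, 7 km): east 7 sin 195° = -1.81, north 7 cos 195° = -6.76
Leg 2 (038°, 4 km): east 4 sin 38° = 2.46, north 4 cos 38° = 3.15
Leg 3 (324°, 8 km): east 8 sin 324° = -4.70, north 8 cos 324° = 6.47
Leg 4 (337°, 4 km): east 4 sin 337° = -1.56, north 4 cos 337° = 3.68
Net displacement: -5.61 east, 6.54 north. Direction back to start is (5.61, -6.54): bearing = atan2(5.61, -6.54) mod 360° = 139.38° ≈ 139°.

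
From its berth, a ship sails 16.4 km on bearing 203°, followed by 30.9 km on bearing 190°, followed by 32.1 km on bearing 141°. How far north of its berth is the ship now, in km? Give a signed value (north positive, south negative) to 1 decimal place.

-70.5 km

Leg 1 (203°, 16.4 km): east 16.4 sin 203° = -6.41, north 16.4 cos 203° = -15.10
Leg 2 (190°, 30.9 km): east 30.9 sin 190° = -5.37, north 30.9 cos 190° = -30.43
Leg 3 (141°, 32.1 km): east 32.1 sin 141° = 20.20, north 32.1 cos 141° = -24.95
Net north component: -70.47 km.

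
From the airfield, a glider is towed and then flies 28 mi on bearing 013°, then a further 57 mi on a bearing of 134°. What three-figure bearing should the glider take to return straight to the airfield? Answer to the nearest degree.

Leg 1 (013°, 28 mi): east 28 sin 13° = 6.30, north 28 cos 13° = 27.28
Leg 2 (134°, 57 mi): east 57 sin 134° = 41.00, north 57 cos 134° = -39.60
Net displacement: 47.30 east, -12.31 north. Direction back to start is (-47.30, 12.31): bearing = atan2(-47.30, 12.31) mod 360° = 284.59° ≈ 285°.

285°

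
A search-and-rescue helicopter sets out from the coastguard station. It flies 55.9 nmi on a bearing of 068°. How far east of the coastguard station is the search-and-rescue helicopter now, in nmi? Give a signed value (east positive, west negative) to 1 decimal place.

51.8 nmi

Leg 1 (068°, 55.9 nmi): east 55.9 sin 68° = 51.83, north 55.9 cos 68° = 20.94
Net east component: 51.83 nmi.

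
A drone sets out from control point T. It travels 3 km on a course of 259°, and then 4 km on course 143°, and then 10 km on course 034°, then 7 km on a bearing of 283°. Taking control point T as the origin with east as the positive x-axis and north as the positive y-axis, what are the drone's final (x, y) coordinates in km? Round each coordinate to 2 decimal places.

Leg 1 (259°, 3 km): east 3 sin 259° = -2.94, north 3 cos 259° = -0.57
Leg 2 (143°, 4 km): east 4 sin 143° = 2.41, north 4 cos 143° = -3.19
Leg 3 (034°, 10 km): east 10 sin 34° = 5.59, north 10 cos 34° = 8.29
Leg 4 (283°, 7 km): east 7 sin 283° = -6.82, north 7 cos 283° = 1.57
Summing: -1.77 km east, 6.10 km north → (-1.77, 6.10).

(-1.77, 6.10)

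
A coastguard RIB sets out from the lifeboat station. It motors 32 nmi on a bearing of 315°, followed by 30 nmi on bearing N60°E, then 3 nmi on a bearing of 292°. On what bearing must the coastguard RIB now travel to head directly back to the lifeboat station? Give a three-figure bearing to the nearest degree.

Leg 1 (315°, 32 nmi): east 32 sin 315° = -22.63, north 32 cos 315° = 22.63
Leg 2 (N60°E, 30 nmi): east 30 sin 60° = 25.98, north 30 cos 60° = 15.00
Leg 3 (292°, 3 nmi): east 3 sin 292° = -2.78, north 3 cos 292° = 1.12
Net displacement: 0.57 east, 38.75 north. Direction back to start is (-0.57, -38.75): bearing = atan2(-0.57, -38.75) mod 360° = 180.85° ≈ 181°.

181°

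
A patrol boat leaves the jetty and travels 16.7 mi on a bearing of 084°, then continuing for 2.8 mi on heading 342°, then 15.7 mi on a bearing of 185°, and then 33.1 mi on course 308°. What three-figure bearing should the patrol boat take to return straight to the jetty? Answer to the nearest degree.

128°

Leg 1 (084°, 16.7 mi): east 16.7 sin 84° = 16.61, north 16.7 cos 84° = 1.75
Leg 2 (342°, 2.8 mi): east 2.8 sin 342° = -0.87, north 2.8 cos 342° = 2.66
Leg 3 (185°, 15.7 mi): east 15.7 sin 185° = -1.37, north 15.7 cos 185° = -15.64
Leg 4 (308°, 33.1 mi): east 33.1 sin 308° = -26.08, north 33.1 cos 308° = 20.38
Net displacement: -11.71 east, 9.15 north. Direction back to start is (11.71, -9.15): bearing = atan2(11.71, -9.15) mod 360° = 128.00° ≈ 128°.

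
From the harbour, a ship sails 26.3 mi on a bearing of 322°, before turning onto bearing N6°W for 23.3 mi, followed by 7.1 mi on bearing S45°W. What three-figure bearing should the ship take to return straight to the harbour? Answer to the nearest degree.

Leg 1 (322°, 26.3 mi): east 26.3 sin 322° = -16.19, north 26.3 cos 322° = 20.72
Leg 2 (N6°W, 23.3 mi): east 23.3 sin 354° = -2.44, north 23.3 cos 354° = 23.17
Leg 3 (S45°W, 7.1 mi): east 7.1 sin 225° = -5.02, north 7.1 cos 225° = -5.02
Net displacement: -23.65 east, 38.88 north. Direction back to start is (23.65, -38.88): bearing = atan2(23.65, -38.88) mod 360° = 148.69° ≈ 149°.

149°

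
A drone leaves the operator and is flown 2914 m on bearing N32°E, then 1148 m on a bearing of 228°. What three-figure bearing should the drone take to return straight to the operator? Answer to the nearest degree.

Leg 1 (N32°E, 2914 m): east 2914 sin 32° = 1544.18, north 2914 cos 32° = 2471.21
Leg 2 (228°, 1148 m): east 1148 sin 228° = -853.13, north 1148 cos 228° = -768.16
Net displacement: 691.05 east, 1703.05 north. Direction back to start is (-691.05, -1703.05): bearing = atan2(-691.05, -1703.05) mod 360° = 202.09° ≈ 202°.

202°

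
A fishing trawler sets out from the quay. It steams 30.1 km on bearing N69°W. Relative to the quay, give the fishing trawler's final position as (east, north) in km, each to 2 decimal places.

(-28.10, 10.79)

Leg 1 (N69°W, 30.1 km): east 30.1 sin 291° = -28.10, north 30.1 cos 291° = 10.79
Summing: -28.10 km east, 10.79 km north → (-28.10, 10.79).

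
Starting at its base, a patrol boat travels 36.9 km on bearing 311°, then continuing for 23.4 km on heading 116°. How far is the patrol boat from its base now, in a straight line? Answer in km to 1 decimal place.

15.5 km

Leg 1 (311°, 36.9 km): east 36.9 sin 311° = -27.85, north 36.9 cos 311° = 24.21
Leg 2 (116°, 23.4 km): east 23.4 sin 116° = 21.03, north 23.4 cos 116° = -10.26
Net: -6.82 east, 13.95 north. Distance = √((-6.82)² + (13.95)²) = 15.527 km.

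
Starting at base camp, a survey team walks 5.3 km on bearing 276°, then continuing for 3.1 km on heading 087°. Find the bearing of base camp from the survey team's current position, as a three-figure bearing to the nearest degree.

Leg 1 (276°, 5.3 km): east 5.3 sin 276° = -5.27, north 5.3 cos 276° = 0.55
Leg 2 (087°, 3.1 km): east 3.1 sin 87° = 3.10, north 3.1 cos 87° = 0.16
Net displacement: -2.18 east, 0.72 north. Direction back to start is (2.18, -0.72): bearing = atan2(2.18, -0.72) mod 360° = 108.23° ≈ 108°.

108°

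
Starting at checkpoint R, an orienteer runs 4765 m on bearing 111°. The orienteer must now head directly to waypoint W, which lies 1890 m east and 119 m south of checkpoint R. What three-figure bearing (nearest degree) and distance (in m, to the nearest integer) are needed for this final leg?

302°, 3012 m

Leg 1 (111°, 4765 m): east 4765 sin 111° = 4448.51, north 4765 cos 111° = -1707.62
Current position: (4448.51, -1707.62). Target: (1890, -119). Remaining: Δeast = -2558.51, Δnorth = 1588.62.
Bearing = atan2(-2558.51, 1588.62) mod 360° = 301.84°; distance = √((-2558.51)² + (1588.62)²) = 3011.594 m.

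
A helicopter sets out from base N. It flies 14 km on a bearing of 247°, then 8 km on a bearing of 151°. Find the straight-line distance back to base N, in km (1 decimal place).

15.4 km

Leg 1 (247°, 14 km): east 14 sin 247° = -12.89, north 14 cos 247° = -5.47
Leg 2 (151°, 8 km): east 8 sin 151° = 3.88, north 8 cos 151° = -7.00
Net: -9.01 east, -12.47 north. Distance = √((-9.01)² + (-12.47)²) = 15.381 km.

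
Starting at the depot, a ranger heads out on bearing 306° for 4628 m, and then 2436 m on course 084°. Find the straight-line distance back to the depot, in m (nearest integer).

Leg 1 (306°, 4628 m): east 4628 sin 306° = -3744.13, north 4628 cos 306° = 2720.27
Leg 2 (084°, 2436 m): east 2436 sin 84° = 2422.66, north 2436 cos 84° = 254.63
Net: -1321.48 east, 2974.90 north. Distance = √((-1321.48)² + (2974.90)²) = 3255.201 m.

3255 m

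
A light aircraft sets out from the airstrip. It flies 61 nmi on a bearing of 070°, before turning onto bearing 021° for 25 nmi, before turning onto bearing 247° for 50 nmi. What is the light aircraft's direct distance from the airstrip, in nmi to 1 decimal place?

Leg 1 (070°, 61 nmi): east 61 sin 70° = 57.32, north 61 cos 70° = 20.86
Leg 2 (021°, 25 nmi): east 25 sin 21° = 8.96, north 25 cos 21° = 23.34
Leg 3 (247°, 50 nmi): east 50 sin 247° = -46.03, north 50 cos 247° = -19.54
Net: 20.26 east, 24.67 north. Distance = √((20.26)² + (24.67)²) = 31.917 nmi.

31.9 nmi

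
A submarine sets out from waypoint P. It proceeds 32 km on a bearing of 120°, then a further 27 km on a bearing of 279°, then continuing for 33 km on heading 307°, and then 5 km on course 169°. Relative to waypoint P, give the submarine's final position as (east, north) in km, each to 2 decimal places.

(-24.36, 3.18)

Leg 1 (120°, 32 km): east 32 sin 120° = 27.71, north 32 cos 120° = -16.00
Leg 2 (279°, 27 km): east 27 sin 279° = -26.67, north 27 cos 279° = 4.22
Leg 3 (307°, 33 km): east 33 sin 307° = -26.35, north 33 cos 307° = 19.86
Leg 4 (169°, 5 km): east 5 sin 169° = 0.95, north 5 cos 169° = -4.91
Summing: -24.36 km east, 3.18 km north → (-24.36, 3.18).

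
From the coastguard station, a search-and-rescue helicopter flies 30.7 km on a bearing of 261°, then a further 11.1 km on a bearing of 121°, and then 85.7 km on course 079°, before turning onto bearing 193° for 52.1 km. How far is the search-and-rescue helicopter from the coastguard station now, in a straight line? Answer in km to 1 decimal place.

68.4 km

Leg 1 (261°, 30.7 km): east 30.7 sin 261° = -30.32, north 30.7 cos 261° = -4.80
Leg 2 (121°, 11.1 km): east 11.1 sin 121° = 9.51, north 11.1 cos 121° = -5.72
Leg 3 (079°, 85.7 km): east 85.7 sin 79° = 84.13, north 85.7 cos 79° = 16.35
Leg 4 (193°, 52.1 km): east 52.1 sin 193° = -11.72, north 52.1 cos 193° = -50.76
Net: 51.60 east, -44.93 north. Distance = √((51.60)² + (-44.93)²) = 68.419 km.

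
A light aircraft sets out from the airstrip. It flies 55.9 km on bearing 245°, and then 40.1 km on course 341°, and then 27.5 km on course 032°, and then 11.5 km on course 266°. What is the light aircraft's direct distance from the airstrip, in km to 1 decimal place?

Leg 1 (245°, 55.9 km): east 55.9 sin 245° = -50.66, north 55.9 cos 245° = -23.62
Leg 2 (341°, 40.1 km): east 40.1 sin 341° = -13.06, north 40.1 cos 341° = 37.92
Leg 3 (032°, 27.5 km): east 27.5 sin 32° = 14.57, north 27.5 cos 32° = 23.32
Leg 4 (266°, 11.5 km): east 11.5 sin 266° = -11.47, north 11.5 cos 266° = -0.80
Net: -60.62 east, 36.81 north. Distance = √((-60.62)² + (36.81)²) = 70.918 km.

70.9 km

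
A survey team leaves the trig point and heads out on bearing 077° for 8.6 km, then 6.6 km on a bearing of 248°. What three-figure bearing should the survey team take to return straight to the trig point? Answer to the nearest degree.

283°

Leg 1 (077°, 8.6 km): east 8.6 sin 77° = 8.38, north 8.6 cos 77° = 1.93
Leg 2 (248°, 6.6 km): east 6.6 sin 248° = -6.12, north 6.6 cos 248° = -2.47
Net displacement: 2.26 east, -0.54 north. Direction back to start is (-2.26, 0.54): bearing = atan2(-2.26, 0.54) mod 360° = 283.39° ≈ 283°.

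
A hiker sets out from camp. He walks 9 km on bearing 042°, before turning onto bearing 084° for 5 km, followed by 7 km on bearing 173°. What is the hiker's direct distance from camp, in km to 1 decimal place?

Leg 1 (042°, 9 km): east 9 sin 42° = 6.02, north 9 cos 42° = 6.69
Leg 2 (084°, 5 km): east 5 sin 84° = 4.97, north 5 cos 84° = 0.52
Leg 3 (173°, 7 km): east 7 sin 173° = 0.85, north 7 cos 173° = -6.95
Net: 11.85 east, 0.26 north. Distance = √((11.85)² + (0.26)²) = 11.851 km.

11.9 km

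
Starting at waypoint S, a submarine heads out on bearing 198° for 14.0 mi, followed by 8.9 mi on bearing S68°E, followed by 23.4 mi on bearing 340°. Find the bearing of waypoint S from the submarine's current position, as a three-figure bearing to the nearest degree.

Leg 1 (198°, 14.0 mi): east 14.0 sin 198° = -4.33, north 14.0 cos 198° = -13.31
Leg 2 (S68°E, 8.9 mi): east 8.9 sin 112° = 8.25, north 8.9 cos 112° = -3.33
Leg 3 (340°, 23.4 mi): east 23.4 sin 340° = -8.00, north 23.4 cos 340° = 21.99
Net displacement: -4.08 east, 5.34 north. Direction back to start is (4.08, -5.34): bearing = atan2(4.08, -5.34) mod 360° = 142.64° ≈ 143°.

143°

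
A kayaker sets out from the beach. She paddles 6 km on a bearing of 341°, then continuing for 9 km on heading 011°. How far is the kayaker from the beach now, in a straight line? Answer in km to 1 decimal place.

Leg 1 (341°, 6 km): east 6 sin 341° = -1.95, north 6 cos 341° = 5.67
Leg 2 (011°, 9 km): east 9 sin 11° = 1.72, north 9 cos 11° = 8.83
Net: -0.24 east, 14.51 north. Distance = √((-0.24)² + (14.51)²) = 14.510 km.

14.5 km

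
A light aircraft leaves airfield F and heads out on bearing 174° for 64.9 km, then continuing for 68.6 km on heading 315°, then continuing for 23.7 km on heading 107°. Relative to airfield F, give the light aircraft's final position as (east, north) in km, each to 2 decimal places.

(-19.06, -22.97)

Leg 1 (174°, 64.9 km): east 64.9 sin 174° = 6.78, north 64.9 cos 174° = -64.54
Leg 2 (315°, 68.6 km): east 68.6 sin 315° = -48.51, north 68.6 cos 315° = 48.51
Leg 3 (107°, 23.7 km): east 23.7 sin 107° = 22.66, north 23.7 cos 107° = -6.93
Summing: -19.06 km east, -22.97 km north → (-19.06, -22.97).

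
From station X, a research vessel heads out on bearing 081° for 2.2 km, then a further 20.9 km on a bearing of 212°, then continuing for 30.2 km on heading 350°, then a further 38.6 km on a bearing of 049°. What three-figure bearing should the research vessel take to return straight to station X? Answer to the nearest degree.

Leg 1 (081°, 2.2 km): east 2.2 sin 81° = 2.17, north 2.2 cos 81° = 0.34
Leg 2 (212°, 20.9 km): east 20.9 sin 212° = -11.08, north 20.9 cos 212° = -17.72
Leg 3 (350°, 30.2 km): east 30.2 sin 350° = -5.24, north 30.2 cos 350° = 29.74
Leg 4 (049°, 38.6 km): east 38.6 sin 49° = 29.13, north 38.6 cos 49° = 25.32
Net displacement: 14.99 east, 37.69 north. Direction back to start is (-14.99, -37.69): bearing = atan2(-14.99, -37.69) mod 360° = 201.68° ≈ 202°.

202°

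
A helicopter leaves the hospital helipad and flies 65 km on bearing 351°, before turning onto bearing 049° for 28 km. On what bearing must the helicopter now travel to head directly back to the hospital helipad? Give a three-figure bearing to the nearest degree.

188°

Leg 1 (351°, 65 km): east 65 sin 351° = -10.17, north 65 cos 351° = 64.20
Leg 2 (049°, 28 km): east 28 sin 49° = 21.13, north 28 cos 49° = 18.37
Net displacement: 10.96 east, 82.57 north. Direction back to start is (-10.96, -82.57): bearing = atan2(-10.96, -82.57) mod 360° = 187.56° ≈ 188°.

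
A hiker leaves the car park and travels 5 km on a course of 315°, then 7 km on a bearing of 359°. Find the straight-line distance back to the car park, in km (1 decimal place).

11.2 km

Leg 1 (315°, 5 km): east 5 sin 315° = -3.54, north 5 cos 315° = 3.54
Leg 2 (359°, 7 km): east 7 sin 359° = -0.12, north 7 cos 359° = 7.00
Net: -3.66 east, 10.53 north. Distance = √((-3.66)² + (10.53)²) = 11.151 km.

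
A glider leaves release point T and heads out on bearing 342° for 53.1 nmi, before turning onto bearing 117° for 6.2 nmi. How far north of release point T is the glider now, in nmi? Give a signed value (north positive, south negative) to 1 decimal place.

47.7 nmi

Leg 1 (342°, 53.1 nmi): east 53.1 sin 342° = -16.41, north 53.1 cos 342° = 50.50
Leg 2 (117°, 6.2 nmi): east 6.2 sin 117° = 5.52, north 6.2 cos 117° = -2.81
Net north component: 47.69 nmi.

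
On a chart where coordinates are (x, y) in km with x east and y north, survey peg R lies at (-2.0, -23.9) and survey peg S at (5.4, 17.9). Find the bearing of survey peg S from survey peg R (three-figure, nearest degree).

010°

Δeast = 5.4 − -2.0 = 7.40; Δnorth = 17.9 − -23.9 = 41.80.
Bearing = atan2(Δeast, Δnorth) mod 360° = 10.04° ≈ 010°.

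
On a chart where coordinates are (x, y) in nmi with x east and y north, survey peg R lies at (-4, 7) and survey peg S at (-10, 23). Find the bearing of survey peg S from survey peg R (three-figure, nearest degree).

Δeast = -10 − -4 = -6.00; Δnorth = 23 − 7 = 16.00.
Bearing = atan2(Δeast, Δnorth) mod 360° = 339.44° ≈ 339°.

339°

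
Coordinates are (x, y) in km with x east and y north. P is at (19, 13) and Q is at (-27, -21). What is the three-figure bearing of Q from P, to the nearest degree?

234°

Δeast = -27 − 19 = -46.00; Δnorth = -21 − 13 = -34.00.
Bearing = atan2(Δeast, Δnorth) mod 360° = 233.53° ≈ 234°.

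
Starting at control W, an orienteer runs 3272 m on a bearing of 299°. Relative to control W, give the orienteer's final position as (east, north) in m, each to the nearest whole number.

(-2862, 1586)

Leg 1 (299°, 3272 m): east 3272 sin 299° = -2861.76, north 3272 cos 299° = 1586.30
Summing: -2861.76 m east, 1586.30 m north → (-2862, 1586).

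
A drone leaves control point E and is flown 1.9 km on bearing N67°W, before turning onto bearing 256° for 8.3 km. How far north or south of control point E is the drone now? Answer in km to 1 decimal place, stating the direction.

Leg 1 (N67°W, 1.9 km): east 1.9 sin 293° = -1.75, north 1.9 cos 293° = 0.74
Leg 2 (256°, 8.3 km): east 8.3 sin 256° = -8.05, north 8.3 cos 256° = -2.01
Net north component: -1.27 km.

1.3 km south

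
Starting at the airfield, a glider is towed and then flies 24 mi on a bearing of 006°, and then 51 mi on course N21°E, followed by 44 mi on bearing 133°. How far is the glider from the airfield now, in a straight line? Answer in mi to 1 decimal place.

67.3 mi

Leg 1 (006°, 24 mi): east 24 sin 6° = 2.51, north 24 cos 6° = 23.87
Leg 2 (N21°E, 51 mi): east 51 sin 21° = 18.28, north 51 cos 21° = 47.61
Leg 3 (133°, 44 mi): east 44 sin 133° = 32.18, north 44 cos 133° = -30.01
Net: 52.97 east, 41.47 north. Distance = √((52.97)² + (41.47)²) = 67.270 mi.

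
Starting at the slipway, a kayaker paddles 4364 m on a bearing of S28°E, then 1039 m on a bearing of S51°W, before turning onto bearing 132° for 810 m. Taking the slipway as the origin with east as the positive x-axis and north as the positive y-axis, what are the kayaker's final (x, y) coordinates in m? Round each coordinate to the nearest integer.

(1843, -5049)

Leg 1 (S28°E, 4364 m): east 4364 sin 152° = 2048.77, north 4364 cos 152° = -3853.18
Leg 2 (S51°W, 1039 m): east 1039 sin 231° = -807.45, north 1039 cos 231° = -653.86
Leg 3 (132°, 810 m): east 810 sin 132° = 601.95, north 810 cos 132° = -542.00
Summing: 1843.27 m east, -5049.04 m north → (1843, -5049).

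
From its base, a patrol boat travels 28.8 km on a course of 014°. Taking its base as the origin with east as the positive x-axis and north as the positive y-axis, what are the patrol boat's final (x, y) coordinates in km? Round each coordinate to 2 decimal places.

Leg 1 (014°, 28.8 km): east 28.8 sin 14° = 6.97, north 28.8 cos 14° = 27.94
Summing: 6.97 km east, 27.94 km north → (6.97, 27.94).

(6.97, 27.94)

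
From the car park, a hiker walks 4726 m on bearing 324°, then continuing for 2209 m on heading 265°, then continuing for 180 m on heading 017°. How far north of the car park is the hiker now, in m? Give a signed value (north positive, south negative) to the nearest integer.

3803 m

Leg 1 (324°, 4726 m): east 4726 sin 324° = -2777.87, north 4726 cos 324° = 3823.41
Leg 2 (265°, 2209 m): east 2209 sin 265° = -2200.59, north 2209 cos 265° = -192.53
Leg 3 (017°, 180 m): east 180 sin 17° = 52.63, north 180 cos 17° = 172.13
Net north component: 3803.02 m.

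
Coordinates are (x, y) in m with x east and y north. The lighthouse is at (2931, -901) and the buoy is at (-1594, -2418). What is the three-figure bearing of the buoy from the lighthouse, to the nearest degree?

Δeast = -1594 − 2931 = -4525.00; Δnorth = -2418 − -901 = -1517.00.
Bearing = atan2(Δeast, Δnorth) mod 360° = 251.47° ≈ 251°.

251°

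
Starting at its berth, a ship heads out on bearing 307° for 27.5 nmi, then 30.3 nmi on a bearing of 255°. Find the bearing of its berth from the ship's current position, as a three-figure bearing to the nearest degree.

100°

Leg 1 (307°, 27.5 nmi): east 27.5 sin 307° = -21.96, north 27.5 cos 307° = 16.55
Leg 2 (255°, 30.3 nmi): east 30.3 sin 255° = -29.27, north 30.3 cos 255° = -7.84
Net displacement: -51.23 east, 8.71 north. Direction back to start is (51.23, -8.71): bearing = atan2(51.23, -8.71) mod 360° = 99.65° ≈ 100°.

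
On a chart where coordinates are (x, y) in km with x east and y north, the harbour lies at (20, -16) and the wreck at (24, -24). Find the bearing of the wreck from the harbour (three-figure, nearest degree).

153°

Δeast = 24 − 20 = 4.00; Δnorth = -24 − -16 = -8.00.
Bearing = atan2(Δeast, Δnorth) mod 360° = 153.43° ≈ 153°.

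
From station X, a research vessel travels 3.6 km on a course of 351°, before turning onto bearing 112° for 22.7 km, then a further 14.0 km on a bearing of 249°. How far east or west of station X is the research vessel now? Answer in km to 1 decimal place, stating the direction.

7.4 km east

Leg 1 (351°, 3.6 km): east 3.6 sin 351° = -0.56, north 3.6 cos 351° = 3.56
Leg 2 (112°, 22.7 km): east 22.7 sin 112° = 21.05, north 22.7 cos 112° = -8.50
Leg 3 (249°, 14.0 km): east 14.0 sin 249° = -13.07, north 14.0 cos 249° = -5.02
Net east component: 7.41 km.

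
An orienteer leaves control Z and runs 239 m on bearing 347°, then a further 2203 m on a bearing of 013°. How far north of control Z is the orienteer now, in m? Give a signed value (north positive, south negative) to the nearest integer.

2379 m

Leg 1 (347°, 239 m): east 239 sin 347° = -53.76, north 239 cos 347° = 232.87
Leg 2 (013°, 2203 m): east 2203 sin 13° = 495.57, north 2203 cos 13° = 2146.54
Net north component: 2379.41 m.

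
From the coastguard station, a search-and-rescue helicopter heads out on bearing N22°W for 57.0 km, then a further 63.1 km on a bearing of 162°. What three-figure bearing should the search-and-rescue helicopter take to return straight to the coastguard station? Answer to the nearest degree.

Leg 1 (N22°W, 57.0 km): east 57.0 sin 338° = -21.35, north 57.0 cos 338° = 52.85
Leg 2 (162°, 63.1 km): east 63.1 sin 162° = 19.50, north 63.1 cos 162° = -60.01
Net displacement: -1.85 east, -7.16 north. Direction back to start is (1.85, 7.16): bearing = atan2(1.85, 7.16) mod 360° = 14.51° ≈ 015°.

015°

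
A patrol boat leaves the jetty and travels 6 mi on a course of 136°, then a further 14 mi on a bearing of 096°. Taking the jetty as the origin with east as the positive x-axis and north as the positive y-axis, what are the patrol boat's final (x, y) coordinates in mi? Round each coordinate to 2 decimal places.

(18.09, -5.78)

Leg 1 (136°, 6 mi): east 6 sin 136° = 4.17, north 6 cos 136° = -4.32
Leg 2 (096°, 14 mi): east 14 sin 96° = 13.92, north 14 cos 96° = -1.46
Summing: 18.09 mi east, -5.78 mi north → (18.09, -5.78).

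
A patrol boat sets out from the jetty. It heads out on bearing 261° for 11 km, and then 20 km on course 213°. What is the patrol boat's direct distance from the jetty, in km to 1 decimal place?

28.6 km

Leg 1 (261°, 11 km): east 11 sin 261° = -10.86, north 11 cos 261° = -1.72
Leg 2 (213°, 20 km): east 20 sin 213° = -10.89, north 20 cos 213° = -16.77
Net: -21.76 east, -18.49 north. Distance = √((-21.76)² + (-18.49)²) = 28.556 km.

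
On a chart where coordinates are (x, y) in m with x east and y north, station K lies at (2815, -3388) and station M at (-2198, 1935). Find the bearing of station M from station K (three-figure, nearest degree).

317°

Δeast = -2198 − 2815 = -5013.00; Δnorth = 1935 − -3388 = 5323.00.
Bearing = atan2(Δeast, Δnorth) mod 360° = 316.72° ≈ 317°.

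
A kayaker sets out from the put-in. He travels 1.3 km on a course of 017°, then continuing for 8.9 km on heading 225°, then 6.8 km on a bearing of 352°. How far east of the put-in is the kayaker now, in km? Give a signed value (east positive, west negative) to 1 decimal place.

Leg 1 (017°, 1.3 km): east 1.3 sin 17° = 0.38, north 1.3 cos 17° = 1.24
Leg 2 (225°, 8.9 km): east 8.9 sin 225° = -6.29, north 8.9 cos 225° = -6.29
Leg 3 (352°, 6.8 km): east 6.8 sin 352° = -0.95, north 6.8 cos 352° = 6.73
Net east component: -6.86 km.

-6.9 km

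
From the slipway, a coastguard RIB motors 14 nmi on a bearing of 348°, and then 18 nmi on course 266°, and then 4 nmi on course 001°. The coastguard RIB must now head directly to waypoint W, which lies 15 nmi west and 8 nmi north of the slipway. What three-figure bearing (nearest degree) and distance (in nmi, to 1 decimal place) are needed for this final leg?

146°, 10.2 nmi

Leg 1 (348°, 14 nmi): east 14 sin 348° = -2.91, north 14 cos 348° = 13.69
Leg 2 (266°, 18 nmi): east 18 sin 266° = -17.96, north 18 cos 266° = -1.26
Leg 3 (001°, 4 nmi): east 4 sin 1° = 0.07, north 4 cos 1° = 4.00
Current position: (-20.80, 16.44). Target: (-15, 8). Remaining: Δeast = 5.80, Δnorth = -8.44.
Bearing = atan2(5.80, -8.44) mod 360° = 145.51°; distance = √((5.80)² + (-8.44)²) = 10.237 nmi.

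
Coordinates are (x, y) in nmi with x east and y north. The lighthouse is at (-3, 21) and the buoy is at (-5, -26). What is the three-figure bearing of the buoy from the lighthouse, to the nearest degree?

Δeast = -5 − -3 = -2.00; Δnorth = -26 − 21 = -47.00.
Bearing = atan2(Δeast, Δnorth) mod 360° = 182.44° ≈ 182°.

182°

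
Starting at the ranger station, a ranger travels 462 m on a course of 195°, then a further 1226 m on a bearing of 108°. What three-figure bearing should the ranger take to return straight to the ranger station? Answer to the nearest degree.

Leg 1 (195°, 462 m): east 462 sin 195° = -119.57, north 462 cos 195° = -446.26
Leg 2 (108°, 1226 m): east 1226 sin 108° = 1166.00, north 1226 cos 108° = -378.85
Net displacement: 1046.42 east, -825.11 north. Direction back to start is (-1046.42, 825.11): bearing = atan2(-1046.42, 825.11) mod 360° = 308.26° ≈ 308°.

308°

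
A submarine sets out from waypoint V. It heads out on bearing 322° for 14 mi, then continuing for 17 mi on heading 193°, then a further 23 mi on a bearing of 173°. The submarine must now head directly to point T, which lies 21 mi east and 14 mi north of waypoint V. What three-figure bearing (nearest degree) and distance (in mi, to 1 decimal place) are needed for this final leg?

036°, 52.3 mi

Leg 1 (322°, 14 mi): east 14 sin 322° = -8.62, north 14 cos 322° = 11.03
Leg 2 (193°, 17 mi): east 17 sin 193° = -3.82, north 17 cos 193° = -16.56
Leg 3 (173°, 23 mi): east 23 sin 173° = 2.80, north 23 cos 173° = -22.83
Current position: (-9.64, -28.36). Target: (21, 14). Remaining: Δeast = 30.64, Δnorth = 42.36.
Bearing = atan2(30.64, 42.36) mod 360° = 35.88°; distance = √((30.64)² + (42.36)²) = 52.281 mi.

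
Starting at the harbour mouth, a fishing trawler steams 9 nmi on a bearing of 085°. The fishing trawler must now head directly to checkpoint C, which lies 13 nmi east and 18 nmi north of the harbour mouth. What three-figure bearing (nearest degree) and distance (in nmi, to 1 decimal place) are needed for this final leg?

Leg 1 (085°, 9 nmi): east 9 sin 85° = 8.97, north 9 cos 85° = 0.78
Current position: (8.97, 0.78). Target: (13, 18). Remaining: Δeast = 4.03, Δnorth = 17.22.
Bearing = atan2(4.03, 17.22) mod 360° = 13.19°; distance = √((4.03)² + (17.22)²) = 17.682 nmi.

013°, 17.7 nmi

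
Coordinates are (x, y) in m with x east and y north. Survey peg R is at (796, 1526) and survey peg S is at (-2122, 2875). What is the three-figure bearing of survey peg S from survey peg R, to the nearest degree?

295°

Δeast = -2122 − 796 = -2918.00; Δnorth = 2875 − 1526 = 1349.00.
Bearing = atan2(Δeast, Δnorth) mod 360° = 294.81° ≈ 295°.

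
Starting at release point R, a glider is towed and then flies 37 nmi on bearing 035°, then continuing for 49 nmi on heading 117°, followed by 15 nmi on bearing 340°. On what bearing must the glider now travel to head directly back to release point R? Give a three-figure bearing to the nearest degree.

250°

Leg 1 (035°, 37 nmi): east 37 sin 35° = 21.22, north 37 cos 35° = 30.31
Leg 2 (117°, 49 nmi): east 49 sin 117° = 43.66, north 49 cos 117° = -22.25
Leg 3 (340°, 15 nmi): east 15 sin 340° = -5.13, north 15 cos 340° = 14.10
Net displacement: 59.75 east, 22.16 north. Direction back to start is (-59.75, -22.16): bearing = atan2(-59.75, -22.16) mod 360° = 249.65° ≈ 250°.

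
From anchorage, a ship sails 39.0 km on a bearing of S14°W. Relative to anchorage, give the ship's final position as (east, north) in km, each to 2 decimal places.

(-9.43, -37.84)

Leg 1 (S14°W, 39.0 km): east 39.0 sin 194° = -9.43, north 39.0 cos 194° = -37.84
Summing: -9.43 km east, -37.84 km north → (-9.43, -37.84).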